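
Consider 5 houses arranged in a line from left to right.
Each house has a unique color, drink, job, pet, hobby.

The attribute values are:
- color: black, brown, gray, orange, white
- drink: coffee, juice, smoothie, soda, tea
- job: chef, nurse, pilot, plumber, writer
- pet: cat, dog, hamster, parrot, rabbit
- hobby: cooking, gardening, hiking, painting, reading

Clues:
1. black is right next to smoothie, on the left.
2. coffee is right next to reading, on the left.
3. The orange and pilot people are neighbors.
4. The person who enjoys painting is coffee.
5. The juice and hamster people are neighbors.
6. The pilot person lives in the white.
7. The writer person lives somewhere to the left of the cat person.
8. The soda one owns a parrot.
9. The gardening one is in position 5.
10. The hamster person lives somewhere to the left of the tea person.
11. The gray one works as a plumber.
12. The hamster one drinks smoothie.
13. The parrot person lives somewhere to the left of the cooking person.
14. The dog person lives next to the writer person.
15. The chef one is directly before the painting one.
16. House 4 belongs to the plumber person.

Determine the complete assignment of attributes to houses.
Solution:

House | Color | Drink | Job | Pet | Hobby
-----------------------------------------
  1   | orange | soda | chef | parrot | hiking
  2   | white | coffee | pilot | dog | painting
  3   | black | juice | writer | rabbit | reading
  4   | gray | smoothie | plumber | hamster | cooking
  5   | brown | tea | nurse | cat | gardening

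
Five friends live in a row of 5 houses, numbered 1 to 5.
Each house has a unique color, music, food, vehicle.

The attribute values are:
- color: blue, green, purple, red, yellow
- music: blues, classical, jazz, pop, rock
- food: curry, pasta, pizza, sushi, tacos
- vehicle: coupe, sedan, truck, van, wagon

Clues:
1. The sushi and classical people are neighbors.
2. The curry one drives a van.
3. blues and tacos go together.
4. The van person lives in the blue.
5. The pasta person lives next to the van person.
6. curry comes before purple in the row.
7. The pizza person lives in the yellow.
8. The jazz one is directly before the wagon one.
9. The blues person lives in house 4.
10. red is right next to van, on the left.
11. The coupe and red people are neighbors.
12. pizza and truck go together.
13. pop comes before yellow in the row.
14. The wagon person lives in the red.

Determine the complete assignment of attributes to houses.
Solution:

House | Color | Music | Food | Vehicle
--------------------------------------
  1   | green | jazz | sushi | coupe
  2   | red | classical | pasta | wagon
  3   | blue | pop | curry | van
  4   | purple | blues | tacos | sedan
  5   | yellow | rock | pizza | truck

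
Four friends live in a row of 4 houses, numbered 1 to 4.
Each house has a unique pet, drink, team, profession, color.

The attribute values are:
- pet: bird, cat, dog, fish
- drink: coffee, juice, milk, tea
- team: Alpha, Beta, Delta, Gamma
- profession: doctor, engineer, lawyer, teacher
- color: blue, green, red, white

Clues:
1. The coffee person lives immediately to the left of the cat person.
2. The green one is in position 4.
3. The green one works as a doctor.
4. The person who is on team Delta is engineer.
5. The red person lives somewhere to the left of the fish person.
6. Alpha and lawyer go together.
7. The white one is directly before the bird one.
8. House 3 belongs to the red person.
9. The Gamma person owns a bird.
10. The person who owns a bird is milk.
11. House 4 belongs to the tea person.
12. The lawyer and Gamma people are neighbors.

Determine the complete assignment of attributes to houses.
Solution:

House | Pet | Drink | Team | Profession | Color
-----------------------------------------------
  1   | dog | coffee | Delta | engineer | blue
  2   | cat | juice | Alpha | lawyer | white
  3   | bird | milk | Gamma | teacher | red
  4   | fish | tea | Beta | doctor | green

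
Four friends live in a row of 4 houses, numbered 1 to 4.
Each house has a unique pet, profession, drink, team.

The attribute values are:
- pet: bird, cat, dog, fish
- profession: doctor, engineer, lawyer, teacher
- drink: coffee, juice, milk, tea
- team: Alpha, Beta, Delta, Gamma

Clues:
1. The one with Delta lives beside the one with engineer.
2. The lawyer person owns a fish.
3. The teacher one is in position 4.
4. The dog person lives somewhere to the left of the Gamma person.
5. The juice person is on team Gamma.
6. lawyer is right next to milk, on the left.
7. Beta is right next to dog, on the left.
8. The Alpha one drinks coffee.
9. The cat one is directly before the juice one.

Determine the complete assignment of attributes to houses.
Solution:

House | Pet | Profession | Drink | Team
---------------------------------------
  1   | fish | lawyer | tea | Beta
  2   | dog | doctor | milk | Delta
  3   | cat | engineer | coffee | Alpha
  4   | bird | teacher | juice | Gamma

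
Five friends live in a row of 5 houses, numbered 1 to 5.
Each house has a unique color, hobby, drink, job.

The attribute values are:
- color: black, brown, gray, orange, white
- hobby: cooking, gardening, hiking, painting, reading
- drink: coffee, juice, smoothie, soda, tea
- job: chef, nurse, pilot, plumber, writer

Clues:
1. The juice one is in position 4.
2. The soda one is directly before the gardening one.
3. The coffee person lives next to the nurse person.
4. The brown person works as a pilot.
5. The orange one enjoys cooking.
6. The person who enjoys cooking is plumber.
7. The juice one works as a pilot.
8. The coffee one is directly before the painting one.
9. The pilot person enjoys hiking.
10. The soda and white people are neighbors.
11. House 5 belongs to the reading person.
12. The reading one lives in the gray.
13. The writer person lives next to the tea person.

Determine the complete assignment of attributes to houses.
Solution:

House | Color | Hobby | Drink | Job
-----------------------------------
  1   | orange | cooking | soda | plumber
  2   | white | gardening | coffee | writer
  3   | black | painting | tea | nurse
  4   | brown | hiking | juice | pilot
  5   | gray | reading | smoothie | chef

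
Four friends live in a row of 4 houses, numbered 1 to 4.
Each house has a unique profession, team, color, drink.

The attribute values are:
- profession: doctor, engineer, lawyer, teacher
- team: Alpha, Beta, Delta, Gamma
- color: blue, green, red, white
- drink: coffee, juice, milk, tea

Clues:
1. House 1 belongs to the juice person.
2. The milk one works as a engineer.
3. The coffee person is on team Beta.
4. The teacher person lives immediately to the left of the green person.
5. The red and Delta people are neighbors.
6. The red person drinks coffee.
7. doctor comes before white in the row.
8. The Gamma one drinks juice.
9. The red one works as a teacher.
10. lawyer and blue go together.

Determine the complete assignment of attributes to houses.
Solution:

House | Profession | Team | Color | Drink
-----------------------------------------
  1   | lawyer | Gamma | blue | juice
  2   | teacher | Beta | red | coffee
  3   | doctor | Delta | green | tea
  4   | engineer | Alpha | white | milk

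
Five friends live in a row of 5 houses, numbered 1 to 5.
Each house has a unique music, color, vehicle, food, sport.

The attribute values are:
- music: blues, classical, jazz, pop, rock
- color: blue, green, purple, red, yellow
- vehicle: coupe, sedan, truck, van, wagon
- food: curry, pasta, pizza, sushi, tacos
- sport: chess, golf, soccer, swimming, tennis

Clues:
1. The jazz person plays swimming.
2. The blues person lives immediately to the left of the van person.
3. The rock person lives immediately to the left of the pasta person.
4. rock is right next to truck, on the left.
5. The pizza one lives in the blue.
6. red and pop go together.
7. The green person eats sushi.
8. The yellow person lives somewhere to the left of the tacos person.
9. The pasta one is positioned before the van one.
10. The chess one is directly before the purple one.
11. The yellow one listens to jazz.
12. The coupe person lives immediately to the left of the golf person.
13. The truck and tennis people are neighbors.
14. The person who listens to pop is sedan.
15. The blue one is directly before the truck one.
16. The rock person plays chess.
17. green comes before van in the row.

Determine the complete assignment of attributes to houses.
Solution:

House | Music | Color | Vehicle | Food | Sport
----------------------------------------------
  1   | rock | blue | coupe | pizza | chess
  2   | classical | purple | truck | pasta | golf
  3   | blues | green | wagon | sushi | tennis
  4   | jazz | yellow | van | curry | swimming
  5   | pop | red | sedan | tacos | soccer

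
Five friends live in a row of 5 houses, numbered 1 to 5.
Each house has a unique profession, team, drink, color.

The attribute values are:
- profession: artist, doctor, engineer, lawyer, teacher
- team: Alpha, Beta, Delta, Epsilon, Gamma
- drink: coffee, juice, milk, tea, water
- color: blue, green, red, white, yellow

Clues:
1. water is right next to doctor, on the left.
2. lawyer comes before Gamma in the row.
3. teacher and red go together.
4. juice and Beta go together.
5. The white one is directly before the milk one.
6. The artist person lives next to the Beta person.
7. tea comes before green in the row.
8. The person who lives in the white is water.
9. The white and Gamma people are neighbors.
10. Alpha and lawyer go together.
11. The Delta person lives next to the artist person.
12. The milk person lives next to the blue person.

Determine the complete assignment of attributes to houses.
Solution:

House | Profession | Team | Drink | Color
-----------------------------------------
  1   | lawyer | Alpha | water | white
  2   | doctor | Gamma | milk | yellow
  3   | engineer | Delta | tea | blue
  4   | artist | Epsilon | coffee | green
  5   | teacher | Beta | juice | red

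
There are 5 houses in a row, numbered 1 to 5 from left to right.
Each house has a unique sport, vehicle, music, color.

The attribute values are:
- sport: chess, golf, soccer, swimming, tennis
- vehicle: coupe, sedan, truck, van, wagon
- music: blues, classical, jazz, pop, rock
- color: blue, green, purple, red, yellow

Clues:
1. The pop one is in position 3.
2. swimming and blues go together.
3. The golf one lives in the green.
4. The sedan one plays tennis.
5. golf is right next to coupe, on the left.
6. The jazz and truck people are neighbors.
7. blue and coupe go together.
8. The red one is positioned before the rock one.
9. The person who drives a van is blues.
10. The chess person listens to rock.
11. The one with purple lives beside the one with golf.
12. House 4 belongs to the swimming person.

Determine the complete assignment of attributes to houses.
Solution:

House | Sport | Vehicle | Music | Color
---------------------------------------
  1   | tennis | sedan | jazz | purple
  2   | golf | truck | classical | green
  3   | soccer | coupe | pop | blue
  4   | swimming | van | blues | red
  5   | chess | wagon | rock | yellow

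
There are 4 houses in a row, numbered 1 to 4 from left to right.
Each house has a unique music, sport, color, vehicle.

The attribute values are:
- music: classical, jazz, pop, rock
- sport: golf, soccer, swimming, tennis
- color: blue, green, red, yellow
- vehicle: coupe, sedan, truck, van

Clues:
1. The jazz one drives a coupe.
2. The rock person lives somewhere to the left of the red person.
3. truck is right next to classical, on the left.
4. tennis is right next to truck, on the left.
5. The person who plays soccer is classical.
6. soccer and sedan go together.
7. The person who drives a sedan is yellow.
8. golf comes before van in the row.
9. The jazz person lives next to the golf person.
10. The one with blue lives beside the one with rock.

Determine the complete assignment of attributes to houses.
Solution:

House | Music | Sport | Color | Vehicle
---------------------------------------
  1   | jazz | tennis | blue | coupe
  2   | rock | golf | green | truck
  3   | classical | soccer | yellow | sedan
  4   | pop | swimming | red | van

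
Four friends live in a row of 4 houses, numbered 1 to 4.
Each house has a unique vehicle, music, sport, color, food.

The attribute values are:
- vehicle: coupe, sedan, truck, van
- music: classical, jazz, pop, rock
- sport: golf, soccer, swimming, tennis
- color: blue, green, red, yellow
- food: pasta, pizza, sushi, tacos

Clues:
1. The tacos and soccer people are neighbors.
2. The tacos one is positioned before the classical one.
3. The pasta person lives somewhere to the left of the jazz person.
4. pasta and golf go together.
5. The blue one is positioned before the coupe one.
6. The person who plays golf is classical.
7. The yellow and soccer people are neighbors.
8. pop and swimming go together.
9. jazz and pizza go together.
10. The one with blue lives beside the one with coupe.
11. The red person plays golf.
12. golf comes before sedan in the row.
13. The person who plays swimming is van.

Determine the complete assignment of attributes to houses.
Solution:

House | Vehicle | Music | Sport | Color | Food
----------------------------------------------
  1   | van | pop | swimming | yellow | tacos
  2   | truck | rock | soccer | blue | sushi
  3   | coupe | classical | golf | red | pasta
  4   | sedan | jazz | tennis | green | pizza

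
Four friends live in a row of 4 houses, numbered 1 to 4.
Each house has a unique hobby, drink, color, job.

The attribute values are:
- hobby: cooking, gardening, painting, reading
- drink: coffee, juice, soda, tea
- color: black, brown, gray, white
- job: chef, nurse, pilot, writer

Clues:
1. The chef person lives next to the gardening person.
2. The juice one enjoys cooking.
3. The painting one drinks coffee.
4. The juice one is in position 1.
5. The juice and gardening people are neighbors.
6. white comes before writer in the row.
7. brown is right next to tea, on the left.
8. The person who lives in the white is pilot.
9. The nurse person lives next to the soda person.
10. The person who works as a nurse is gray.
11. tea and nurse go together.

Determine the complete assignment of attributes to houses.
Solution:

House | Hobby | Drink | Color | Job
-----------------------------------
  1   | cooking | juice | brown | chef
  2   | gardening | tea | gray | nurse
  3   | reading | soda | white | pilot
  4   | painting | coffee | black | writer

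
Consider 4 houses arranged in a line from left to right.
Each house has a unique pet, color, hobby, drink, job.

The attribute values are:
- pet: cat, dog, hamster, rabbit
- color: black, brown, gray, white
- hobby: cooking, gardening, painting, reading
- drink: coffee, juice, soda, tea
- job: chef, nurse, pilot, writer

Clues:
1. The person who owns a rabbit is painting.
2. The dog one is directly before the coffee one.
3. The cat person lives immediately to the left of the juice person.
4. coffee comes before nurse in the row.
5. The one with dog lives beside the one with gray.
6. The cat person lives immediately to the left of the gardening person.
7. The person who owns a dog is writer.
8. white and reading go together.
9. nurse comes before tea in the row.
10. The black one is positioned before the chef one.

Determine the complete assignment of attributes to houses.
Solution:

House | Pet | Color | Hobby | Drink | Job
-----------------------------------------
  1   | dog | white | reading | soda | writer
  2   | cat | gray | cooking | coffee | pilot
  3   | hamster | black | gardening | juice | nurse
  4   | rabbit | brown | painting | tea | chef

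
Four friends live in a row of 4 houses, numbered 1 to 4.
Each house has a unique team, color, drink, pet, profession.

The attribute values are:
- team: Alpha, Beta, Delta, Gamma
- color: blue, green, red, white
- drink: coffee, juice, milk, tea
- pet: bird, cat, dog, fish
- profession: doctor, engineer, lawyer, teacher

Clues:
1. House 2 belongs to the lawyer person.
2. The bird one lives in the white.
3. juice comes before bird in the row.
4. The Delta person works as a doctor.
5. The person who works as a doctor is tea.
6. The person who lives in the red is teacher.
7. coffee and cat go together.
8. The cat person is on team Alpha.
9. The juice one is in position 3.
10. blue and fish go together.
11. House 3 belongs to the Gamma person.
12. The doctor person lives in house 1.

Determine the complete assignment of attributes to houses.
Solution:

House | Team | Color | Drink | Pet | Profession
-----------------------------------------------
  1   | Delta | blue | tea | fish | doctor
  2   | Alpha | green | coffee | cat | lawyer
  3   | Gamma | red | juice | dog | teacher
  4   | Beta | white | milk | bird | engineer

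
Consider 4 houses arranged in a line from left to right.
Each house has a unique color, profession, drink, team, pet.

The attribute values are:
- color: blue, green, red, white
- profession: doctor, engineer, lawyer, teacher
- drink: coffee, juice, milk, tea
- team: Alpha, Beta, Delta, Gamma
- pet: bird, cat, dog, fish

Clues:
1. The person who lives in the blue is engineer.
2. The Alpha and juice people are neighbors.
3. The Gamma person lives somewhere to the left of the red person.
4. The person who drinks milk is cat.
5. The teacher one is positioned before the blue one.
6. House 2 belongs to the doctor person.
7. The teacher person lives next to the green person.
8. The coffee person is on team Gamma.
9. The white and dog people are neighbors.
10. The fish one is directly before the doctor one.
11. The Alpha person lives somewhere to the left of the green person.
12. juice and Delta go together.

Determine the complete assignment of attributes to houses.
Solution:

House | Color | Profession | Drink | Team | Pet
-----------------------------------------------
  1   | white | teacher | tea | Alpha | fish
  2   | green | doctor | juice | Delta | dog
  3   | blue | engineer | coffee | Gamma | bird
  4   | red | lawyer | milk | Beta | cat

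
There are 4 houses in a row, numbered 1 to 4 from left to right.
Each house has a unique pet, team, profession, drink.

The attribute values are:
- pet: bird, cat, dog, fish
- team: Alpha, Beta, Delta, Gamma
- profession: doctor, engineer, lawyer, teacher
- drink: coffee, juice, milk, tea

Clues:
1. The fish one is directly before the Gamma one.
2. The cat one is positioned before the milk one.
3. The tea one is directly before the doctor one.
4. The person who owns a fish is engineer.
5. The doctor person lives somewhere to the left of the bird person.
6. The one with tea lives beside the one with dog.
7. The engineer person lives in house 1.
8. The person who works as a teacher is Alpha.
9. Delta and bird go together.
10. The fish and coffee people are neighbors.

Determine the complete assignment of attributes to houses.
Solution:

House | Pet | Team | Profession | Drink
---------------------------------------
  1   | fish | Beta | engineer | tea
  2   | dog | Gamma | doctor | coffee
  3   | cat | Alpha | teacher | juice
  4   | bird | Delta | lawyer | milk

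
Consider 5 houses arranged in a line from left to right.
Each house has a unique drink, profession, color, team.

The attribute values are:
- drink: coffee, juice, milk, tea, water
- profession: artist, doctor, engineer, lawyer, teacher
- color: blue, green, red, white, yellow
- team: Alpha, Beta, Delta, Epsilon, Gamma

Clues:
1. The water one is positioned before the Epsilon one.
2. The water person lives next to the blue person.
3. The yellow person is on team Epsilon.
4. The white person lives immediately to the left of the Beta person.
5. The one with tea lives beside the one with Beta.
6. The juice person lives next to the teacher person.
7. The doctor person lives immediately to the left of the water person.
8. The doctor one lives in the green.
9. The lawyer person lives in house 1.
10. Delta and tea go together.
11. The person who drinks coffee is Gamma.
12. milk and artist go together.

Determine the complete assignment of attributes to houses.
Solution:

House | Drink | Profession | Color | Team
-----------------------------------------
  1   | tea | lawyer | white | Delta
  2   | juice | doctor | green | Beta
  3   | water | teacher | red | Alpha
  4   | coffee | engineer | blue | Gamma
  5   | milk | artist | yellow | Epsilon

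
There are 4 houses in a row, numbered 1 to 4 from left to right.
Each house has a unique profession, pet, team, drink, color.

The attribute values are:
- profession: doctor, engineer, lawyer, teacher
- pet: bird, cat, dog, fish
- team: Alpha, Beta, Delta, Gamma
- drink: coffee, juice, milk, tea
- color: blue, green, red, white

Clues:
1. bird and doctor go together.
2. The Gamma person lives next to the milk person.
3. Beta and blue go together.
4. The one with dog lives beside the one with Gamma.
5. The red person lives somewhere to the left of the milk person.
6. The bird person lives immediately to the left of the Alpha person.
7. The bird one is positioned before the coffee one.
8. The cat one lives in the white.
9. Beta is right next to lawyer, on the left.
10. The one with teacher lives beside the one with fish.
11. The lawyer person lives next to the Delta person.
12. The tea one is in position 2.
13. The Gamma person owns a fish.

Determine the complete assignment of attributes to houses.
Solution:

House | Profession | Pet | Team | Drink | Color
-----------------------------------------------
  1   | teacher | dog | Beta | juice | blue
  2   | lawyer | fish | Gamma | tea | red
  3   | doctor | bird | Delta | milk | green
  4   | engineer | cat | Alpha | coffee | white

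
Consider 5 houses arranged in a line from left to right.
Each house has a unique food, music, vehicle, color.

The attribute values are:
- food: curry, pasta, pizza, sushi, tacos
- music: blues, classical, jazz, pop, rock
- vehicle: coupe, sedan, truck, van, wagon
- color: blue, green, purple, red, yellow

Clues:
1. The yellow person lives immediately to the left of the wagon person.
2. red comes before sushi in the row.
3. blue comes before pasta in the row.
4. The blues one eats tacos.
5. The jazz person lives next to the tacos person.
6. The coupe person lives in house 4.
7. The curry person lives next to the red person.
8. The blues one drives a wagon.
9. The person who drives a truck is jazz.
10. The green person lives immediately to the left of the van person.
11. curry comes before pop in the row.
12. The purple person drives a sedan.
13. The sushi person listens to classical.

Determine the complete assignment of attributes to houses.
Solution:

House | Food | Music | Vehicle | Color
--------------------------------------
  1   | pizza | jazz | truck | yellow
  2   | tacos | blues | wagon | green
  3   | curry | rock | van | blue
  4   | pasta | pop | coupe | red
  5   | sushi | classical | sedan | purple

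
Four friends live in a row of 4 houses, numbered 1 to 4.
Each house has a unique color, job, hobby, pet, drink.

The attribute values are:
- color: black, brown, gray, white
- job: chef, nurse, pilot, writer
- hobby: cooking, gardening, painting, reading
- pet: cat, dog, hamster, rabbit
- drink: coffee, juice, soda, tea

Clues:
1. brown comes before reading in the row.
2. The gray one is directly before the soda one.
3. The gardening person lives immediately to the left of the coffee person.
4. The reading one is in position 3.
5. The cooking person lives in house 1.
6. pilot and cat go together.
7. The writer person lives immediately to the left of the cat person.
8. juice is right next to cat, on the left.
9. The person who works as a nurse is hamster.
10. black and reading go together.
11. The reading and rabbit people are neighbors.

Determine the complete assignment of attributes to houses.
Solution:

House | Color | Job | Hobby | Pet | Drink
-----------------------------------------
  1   | gray | writer | cooking | dog | juice
  2   | brown | pilot | gardening | cat | soda
  3   | black | nurse | reading | hamster | coffee
  4   | white | chef | painting | rabbit | tea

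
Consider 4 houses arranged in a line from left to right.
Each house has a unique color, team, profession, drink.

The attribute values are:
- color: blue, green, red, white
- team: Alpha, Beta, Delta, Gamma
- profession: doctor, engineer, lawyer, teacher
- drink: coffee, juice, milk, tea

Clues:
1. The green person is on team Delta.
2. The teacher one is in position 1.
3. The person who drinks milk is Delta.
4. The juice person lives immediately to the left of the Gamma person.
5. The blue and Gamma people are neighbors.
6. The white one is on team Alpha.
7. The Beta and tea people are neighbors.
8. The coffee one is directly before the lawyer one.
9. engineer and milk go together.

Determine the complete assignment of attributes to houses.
Solution:

House | Color | Team | Profession | Drink
-----------------------------------------
  1   | white | Alpha | teacher | coffee
  2   | blue | Beta | lawyer | juice
  3   | red | Gamma | doctor | tea
  4   | green | Delta | engineer | milk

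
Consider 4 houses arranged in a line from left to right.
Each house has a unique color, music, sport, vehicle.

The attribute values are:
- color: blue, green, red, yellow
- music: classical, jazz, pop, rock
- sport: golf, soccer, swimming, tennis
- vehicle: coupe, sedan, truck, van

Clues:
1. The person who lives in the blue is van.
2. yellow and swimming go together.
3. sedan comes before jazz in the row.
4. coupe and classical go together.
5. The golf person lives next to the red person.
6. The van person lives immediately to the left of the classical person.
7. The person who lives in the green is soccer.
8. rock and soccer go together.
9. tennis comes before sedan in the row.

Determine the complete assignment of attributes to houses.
Solution:

House | Color | Music | Sport | Vehicle
---------------------------------------
  1   | blue | pop | golf | van
  2   | red | classical | tennis | coupe
  3   | green | rock | soccer | sedan
  4   | yellow | jazz | swimming | truck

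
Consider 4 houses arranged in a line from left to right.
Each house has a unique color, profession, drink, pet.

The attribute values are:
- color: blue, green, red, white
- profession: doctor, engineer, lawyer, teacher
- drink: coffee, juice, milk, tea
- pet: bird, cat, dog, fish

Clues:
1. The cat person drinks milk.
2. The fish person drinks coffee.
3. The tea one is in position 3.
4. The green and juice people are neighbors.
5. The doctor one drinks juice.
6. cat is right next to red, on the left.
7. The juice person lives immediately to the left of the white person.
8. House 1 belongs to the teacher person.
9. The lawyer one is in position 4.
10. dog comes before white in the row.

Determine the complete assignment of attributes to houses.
Solution:

House | Color | Profession | Drink | Pet
----------------------------------------
  1   | green | teacher | milk | cat
  2   | red | doctor | juice | dog
  3   | white | engineer | tea | bird
  4   | blue | lawyer | coffee | fish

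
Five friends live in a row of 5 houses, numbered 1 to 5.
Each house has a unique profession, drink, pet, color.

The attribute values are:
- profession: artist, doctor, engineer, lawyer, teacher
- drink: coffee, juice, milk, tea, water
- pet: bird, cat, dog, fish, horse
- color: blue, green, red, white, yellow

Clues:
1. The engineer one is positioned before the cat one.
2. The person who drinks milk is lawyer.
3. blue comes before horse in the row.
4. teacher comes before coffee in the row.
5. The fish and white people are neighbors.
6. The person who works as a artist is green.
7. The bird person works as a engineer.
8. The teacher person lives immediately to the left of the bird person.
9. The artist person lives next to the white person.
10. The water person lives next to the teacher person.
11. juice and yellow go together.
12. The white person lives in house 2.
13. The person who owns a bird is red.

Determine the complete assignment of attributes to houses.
Solution:

House | Profession | Drink | Pet | Color
----------------------------------------
  1   | artist | water | fish | green
  2   | teacher | tea | dog | white
  3   | engineer | coffee | bird | red
  4   | lawyer | milk | cat | blue
  5   | doctor | juice | horse | yellow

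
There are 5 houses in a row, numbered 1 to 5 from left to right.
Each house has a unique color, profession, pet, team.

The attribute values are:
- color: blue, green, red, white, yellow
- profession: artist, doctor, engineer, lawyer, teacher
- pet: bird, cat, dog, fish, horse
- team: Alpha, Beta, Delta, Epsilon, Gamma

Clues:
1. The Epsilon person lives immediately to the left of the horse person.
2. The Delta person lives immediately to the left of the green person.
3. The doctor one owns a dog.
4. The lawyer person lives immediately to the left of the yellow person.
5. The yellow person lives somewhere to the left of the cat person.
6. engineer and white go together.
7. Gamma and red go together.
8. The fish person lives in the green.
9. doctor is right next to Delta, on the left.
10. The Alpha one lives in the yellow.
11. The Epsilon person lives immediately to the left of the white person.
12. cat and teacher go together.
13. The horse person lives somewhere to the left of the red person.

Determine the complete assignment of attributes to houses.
Solution:

House | Color | Profession | Pet | Team
---------------------------------------
  1   | blue | doctor | dog | Epsilon
  2   | white | engineer | horse | Delta
  3   | green | lawyer | fish | Beta
  4   | yellow | artist | bird | Alpha
  5   | red | teacher | cat | Gamma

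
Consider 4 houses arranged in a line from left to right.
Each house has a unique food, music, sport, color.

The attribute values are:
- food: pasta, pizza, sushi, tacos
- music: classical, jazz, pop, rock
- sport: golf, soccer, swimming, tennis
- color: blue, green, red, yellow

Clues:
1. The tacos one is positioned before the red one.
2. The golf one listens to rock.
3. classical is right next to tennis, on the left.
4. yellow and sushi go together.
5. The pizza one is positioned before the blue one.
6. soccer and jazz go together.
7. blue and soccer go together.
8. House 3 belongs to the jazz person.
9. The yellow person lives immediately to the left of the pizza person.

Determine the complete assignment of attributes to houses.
Solution:

House | Food | Music | Sport | Color
------------------------------------
  1   | sushi | classical | swimming | yellow
  2   | pizza | pop | tennis | green
  3   | tacos | jazz | soccer | blue
  4   | pasta | rock | golf | red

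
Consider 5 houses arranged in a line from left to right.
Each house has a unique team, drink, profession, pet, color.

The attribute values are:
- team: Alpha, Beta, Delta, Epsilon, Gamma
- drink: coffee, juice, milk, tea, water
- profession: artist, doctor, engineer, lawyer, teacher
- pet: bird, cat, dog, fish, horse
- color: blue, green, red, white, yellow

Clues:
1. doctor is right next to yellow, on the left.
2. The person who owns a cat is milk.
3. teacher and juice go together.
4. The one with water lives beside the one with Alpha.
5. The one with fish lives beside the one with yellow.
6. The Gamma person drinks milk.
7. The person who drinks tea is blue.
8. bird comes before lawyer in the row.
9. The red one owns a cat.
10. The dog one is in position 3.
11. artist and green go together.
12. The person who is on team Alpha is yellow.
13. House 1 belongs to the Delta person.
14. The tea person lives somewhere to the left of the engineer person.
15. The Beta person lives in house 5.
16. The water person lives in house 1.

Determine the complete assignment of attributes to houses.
Solution:

House | Team | Drink | Profession | Pet | Color
-----------------------------------------------
  1   | Delta | water | doctor | fish | white
  2   | Alpha | juice | teacher | bird | yellow
  3   | Epsilon | tea | lawyer | dog | blue
  4   | Gamma | milk | engineer | cat | red
  5   | Beta | coffee | artist | horse | green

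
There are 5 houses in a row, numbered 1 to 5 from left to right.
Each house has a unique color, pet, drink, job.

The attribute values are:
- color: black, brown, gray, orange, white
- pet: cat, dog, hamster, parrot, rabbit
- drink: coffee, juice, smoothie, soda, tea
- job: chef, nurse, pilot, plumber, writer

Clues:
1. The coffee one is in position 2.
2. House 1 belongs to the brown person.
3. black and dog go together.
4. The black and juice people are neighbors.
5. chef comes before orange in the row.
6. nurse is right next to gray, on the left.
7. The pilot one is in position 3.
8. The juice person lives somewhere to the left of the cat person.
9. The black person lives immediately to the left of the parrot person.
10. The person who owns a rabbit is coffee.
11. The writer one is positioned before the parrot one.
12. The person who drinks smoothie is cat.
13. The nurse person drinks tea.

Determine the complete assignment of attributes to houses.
Solution:

House | Color | Pet | Drink | Job
---------------------------------
  1   | brown | hamster | tea | nurse
  2   | gray | rabbit | coffee | writer
  3   | black | dog | soda | pilot
  4   | white | parrot | juice | chef
  5   | orange | cat | smoothie | plumber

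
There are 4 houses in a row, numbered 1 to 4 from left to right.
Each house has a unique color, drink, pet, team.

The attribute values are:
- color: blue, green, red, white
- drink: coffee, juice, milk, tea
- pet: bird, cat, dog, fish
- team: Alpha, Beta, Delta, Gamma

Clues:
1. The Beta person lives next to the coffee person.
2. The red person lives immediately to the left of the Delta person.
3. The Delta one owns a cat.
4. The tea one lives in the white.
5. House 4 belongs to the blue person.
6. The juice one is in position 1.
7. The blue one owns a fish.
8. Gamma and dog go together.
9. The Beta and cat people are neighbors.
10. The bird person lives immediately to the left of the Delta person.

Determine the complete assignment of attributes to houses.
Solution:

House | Color | Drink | Pet | Team
----------------------------------
  1   | red | juice | bird | Beta
  2   | green | coffee | cat | Delta
  3   | white | tea | dog | Gamma
  4   | blue | milk | fish | Alpha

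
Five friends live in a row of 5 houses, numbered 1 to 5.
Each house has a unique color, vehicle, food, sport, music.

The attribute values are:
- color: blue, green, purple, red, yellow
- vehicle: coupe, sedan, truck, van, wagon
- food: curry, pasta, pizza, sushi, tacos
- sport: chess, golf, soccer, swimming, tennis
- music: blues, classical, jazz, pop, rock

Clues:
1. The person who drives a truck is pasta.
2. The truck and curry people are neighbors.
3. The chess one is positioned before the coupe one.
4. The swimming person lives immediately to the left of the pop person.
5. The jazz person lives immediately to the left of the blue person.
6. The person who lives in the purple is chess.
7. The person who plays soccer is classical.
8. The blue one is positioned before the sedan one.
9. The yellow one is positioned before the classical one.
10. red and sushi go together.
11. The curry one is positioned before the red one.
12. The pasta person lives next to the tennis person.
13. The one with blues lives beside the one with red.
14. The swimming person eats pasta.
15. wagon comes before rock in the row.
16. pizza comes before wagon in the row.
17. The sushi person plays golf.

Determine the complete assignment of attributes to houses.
Solution:

House | Color | Vehicle | Food | Sport | Music
----------------------------------------------
  1   | yellow | truck | pasta | swimming | jazz
  2   | blue | van | curry | tennis | pop
  3   | green | sedan | pizza | soccer | classical
  4   | purple | wagon | tacos | chess | blues
  5   | red | coupe | sushi | golf | rock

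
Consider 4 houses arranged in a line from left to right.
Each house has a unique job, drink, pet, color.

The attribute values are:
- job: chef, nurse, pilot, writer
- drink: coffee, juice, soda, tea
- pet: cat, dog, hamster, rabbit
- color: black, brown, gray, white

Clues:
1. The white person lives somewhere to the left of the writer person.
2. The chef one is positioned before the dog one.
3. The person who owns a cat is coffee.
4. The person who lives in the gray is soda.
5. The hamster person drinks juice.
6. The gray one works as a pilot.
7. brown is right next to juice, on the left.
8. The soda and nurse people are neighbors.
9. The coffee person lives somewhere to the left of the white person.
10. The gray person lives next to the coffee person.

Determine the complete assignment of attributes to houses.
Solution:

House | Job | Drink | Pet | Color
---------------------------------
  1   | pilot | soda | rabbit | gray
  2   | nurse | coffee | cat | brown
  3   | chef | juice | hamster | white
  4   | writer | tea | dog | black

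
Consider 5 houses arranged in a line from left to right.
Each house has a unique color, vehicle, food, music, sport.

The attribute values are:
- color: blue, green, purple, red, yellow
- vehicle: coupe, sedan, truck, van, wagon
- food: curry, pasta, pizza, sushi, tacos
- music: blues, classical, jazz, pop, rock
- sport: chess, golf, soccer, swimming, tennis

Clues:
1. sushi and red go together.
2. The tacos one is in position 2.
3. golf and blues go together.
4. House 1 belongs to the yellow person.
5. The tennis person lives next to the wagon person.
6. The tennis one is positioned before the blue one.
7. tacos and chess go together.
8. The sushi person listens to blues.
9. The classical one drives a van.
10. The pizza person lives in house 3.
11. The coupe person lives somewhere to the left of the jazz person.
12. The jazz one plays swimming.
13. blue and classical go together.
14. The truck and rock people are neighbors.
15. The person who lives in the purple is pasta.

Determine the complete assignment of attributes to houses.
Solution:

House | Color | Vehicle | Food | Music | Sport
----------------------------------------------
  1   | yellow | truck | curry | pop | tennis
  2   | green | wagon | tacos | rock | chess
  3   | blue | van | pizza | classical | soccer
  4   | red | coupe | sushi | blues | golf
  5   | purple | sedan | pasta | jazz | swimming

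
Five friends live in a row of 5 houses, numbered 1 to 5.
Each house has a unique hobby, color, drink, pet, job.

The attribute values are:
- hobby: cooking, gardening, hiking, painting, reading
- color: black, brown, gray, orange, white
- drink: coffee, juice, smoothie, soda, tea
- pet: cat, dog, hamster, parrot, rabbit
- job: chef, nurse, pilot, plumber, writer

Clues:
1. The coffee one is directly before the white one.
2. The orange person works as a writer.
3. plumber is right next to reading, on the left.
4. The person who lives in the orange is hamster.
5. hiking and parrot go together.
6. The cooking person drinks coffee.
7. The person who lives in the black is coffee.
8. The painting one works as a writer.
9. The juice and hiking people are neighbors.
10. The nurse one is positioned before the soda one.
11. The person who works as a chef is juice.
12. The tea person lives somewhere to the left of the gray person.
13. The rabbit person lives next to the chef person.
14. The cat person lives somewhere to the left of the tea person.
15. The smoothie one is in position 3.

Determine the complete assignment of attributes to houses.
Solution:

House | Hobby | Color | Drink | Pet | Job
-----------------------------------------
  1   | cooking | black | coffee | rabbit | plumber
  2   | reading | white | juice | cat | chef
  3   | hiking | brown | smoothie | parrot | nurse
  4   | painting | orange | tea | hamster | writer
  5   | gardening | gray | soda | dog | pilot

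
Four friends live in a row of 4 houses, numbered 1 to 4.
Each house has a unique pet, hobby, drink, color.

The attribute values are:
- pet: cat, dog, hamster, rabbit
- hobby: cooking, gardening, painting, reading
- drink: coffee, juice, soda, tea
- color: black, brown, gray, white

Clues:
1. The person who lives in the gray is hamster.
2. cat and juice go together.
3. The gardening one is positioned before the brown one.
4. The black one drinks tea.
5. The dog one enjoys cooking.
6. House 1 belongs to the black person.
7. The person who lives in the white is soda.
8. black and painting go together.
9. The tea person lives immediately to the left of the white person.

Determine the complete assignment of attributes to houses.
Solution:

House | Pet | Hobby | Drink | Color
-----------------------------------
  1   | rabbit | painting | tea | black
  2   | dog | cooking | soda | white
  3   | hamster | gardening | coffee | gray
  4   | cat | reading | juice | brown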